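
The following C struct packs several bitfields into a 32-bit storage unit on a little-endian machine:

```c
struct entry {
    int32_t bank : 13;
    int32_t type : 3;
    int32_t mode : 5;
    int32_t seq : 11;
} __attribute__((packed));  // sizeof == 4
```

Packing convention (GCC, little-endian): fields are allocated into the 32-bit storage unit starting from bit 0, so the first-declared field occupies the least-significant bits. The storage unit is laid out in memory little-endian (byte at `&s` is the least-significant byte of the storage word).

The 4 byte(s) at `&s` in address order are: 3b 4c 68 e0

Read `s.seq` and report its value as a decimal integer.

-253

[0]=0x3b [1]=0x4c [2]=0x68 [3]=0xe0 (little-endian) → word 0xe0684c3b
bank:13 @ bit 0 → (0xe0684c3b>>0)&0x1fff = 0xc3b
type:3 @ bit 13 → (0xe0684c3b>>13)&0x7 = 0x2
mode:5 @ bit 16 → (0xe0684c3b>>16)&0x1f = 0x8
seq:11 @ bit 21 → (0xe0684c3b>>21)&0x7ff = 0x703  ←
seq signed 11b, MSB=1: 1795 - 2048 = -253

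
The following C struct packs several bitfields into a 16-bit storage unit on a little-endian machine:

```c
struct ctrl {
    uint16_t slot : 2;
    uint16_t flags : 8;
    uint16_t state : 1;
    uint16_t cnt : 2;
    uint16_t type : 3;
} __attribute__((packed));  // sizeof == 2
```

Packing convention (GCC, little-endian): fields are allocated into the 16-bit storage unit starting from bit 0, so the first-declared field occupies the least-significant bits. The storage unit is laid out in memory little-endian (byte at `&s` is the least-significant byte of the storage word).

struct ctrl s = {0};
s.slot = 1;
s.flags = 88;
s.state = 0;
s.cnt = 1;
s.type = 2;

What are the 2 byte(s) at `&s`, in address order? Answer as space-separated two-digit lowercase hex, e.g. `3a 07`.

slot:2 = 1 → 0x1 << 0 → word 0x0001
flags:8 = 88 → 0x58 << 2 → word 0x0161
state:1 = 0 → 0x0 << 10 → word 0x0161
cnt:2 = 1 → 0x1 << 11 → word 0x0961
type:3 = 2 → 0x2 << 13 → word 0x4961
word = 0x4961 → little-endian bytes:
  [0]=0x61  [1]=0x49

61 49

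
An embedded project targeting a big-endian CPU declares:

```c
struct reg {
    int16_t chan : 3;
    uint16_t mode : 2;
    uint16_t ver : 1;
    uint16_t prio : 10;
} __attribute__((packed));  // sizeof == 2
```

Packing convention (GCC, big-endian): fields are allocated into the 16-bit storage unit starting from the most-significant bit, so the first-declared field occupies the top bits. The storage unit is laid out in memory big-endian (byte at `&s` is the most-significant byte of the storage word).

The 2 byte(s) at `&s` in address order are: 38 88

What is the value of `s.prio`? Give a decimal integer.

136

[0]=0x38 [1]=0x88 (big-endian) → word 0x3888
chan:3 @ bit 13 → (0x3888>>13)&0x7 = 0x1
mode:2 @ bit 11 → (0x3888>>11)&0x3 = 0x3
ver:1 @ bit 10 → (0x3888>>10)&0x1 = 0x0
prio:10 @ bit 0 → (0x3888>>0)&0x3ff = 0x88  ←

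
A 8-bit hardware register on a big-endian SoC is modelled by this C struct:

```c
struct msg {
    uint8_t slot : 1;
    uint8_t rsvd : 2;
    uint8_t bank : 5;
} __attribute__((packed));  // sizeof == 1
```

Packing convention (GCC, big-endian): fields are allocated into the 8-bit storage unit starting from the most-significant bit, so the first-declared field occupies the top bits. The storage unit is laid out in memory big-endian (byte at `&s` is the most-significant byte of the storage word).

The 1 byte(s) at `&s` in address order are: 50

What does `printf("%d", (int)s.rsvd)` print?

[0]=0x50 (big-endian) → word 0x50
slot [7+:1] = (word>>7) & 0x1 = 0
rsvd [5+:2] = (word>>5) & 0x3 = 2  ←
bank [0+:5] = (word>>0) & 0x1f = 16

2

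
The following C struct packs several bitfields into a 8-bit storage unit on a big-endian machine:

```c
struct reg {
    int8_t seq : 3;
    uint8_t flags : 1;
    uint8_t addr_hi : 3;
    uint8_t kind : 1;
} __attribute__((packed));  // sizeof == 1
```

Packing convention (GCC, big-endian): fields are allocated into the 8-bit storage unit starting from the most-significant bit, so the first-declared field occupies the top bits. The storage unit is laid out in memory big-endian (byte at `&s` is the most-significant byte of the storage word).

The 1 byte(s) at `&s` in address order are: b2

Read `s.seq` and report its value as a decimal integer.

-3

[0]=0xb2 (big-endian) → word 0xb2
seq:3 @ bit 5 → (0xb2>>5)&0x7 = 0x5  ←
flags:1 @ bit 4 → (0xb2>>4)&0x1 = 0x1
addr_hi:3 @ bit 1 → (0xb2>>1)&0x7 = 0x1
kind:1 @ bit 0 → (0xb2>>0)&0x1 = 0x0
seq signed 3b, MSB=1: 5 - 8 = -3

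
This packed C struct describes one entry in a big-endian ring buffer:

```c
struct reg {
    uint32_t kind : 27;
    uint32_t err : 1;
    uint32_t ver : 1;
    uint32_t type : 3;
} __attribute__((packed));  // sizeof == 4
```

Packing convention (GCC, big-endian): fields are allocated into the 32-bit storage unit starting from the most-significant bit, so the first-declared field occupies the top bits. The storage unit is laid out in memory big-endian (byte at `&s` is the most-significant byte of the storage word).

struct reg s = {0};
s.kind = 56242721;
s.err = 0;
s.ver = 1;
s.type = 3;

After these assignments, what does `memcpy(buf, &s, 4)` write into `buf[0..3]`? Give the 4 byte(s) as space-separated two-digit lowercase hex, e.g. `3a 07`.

kind (27b) val=56242721 bits=0x35a3221 at bit 5: 0x6b464420
err (1b) val=0 bits=0x0 at bit 4: 0x6b464420
ver (1b) val=1 bits=0x1 at bit 3: 0x6b464428
type (3b) val=3 bits=0x3 at bit 0: 0x6b46442b
word = 0x6b46442b → big-endian bytes:
  [0]=0x6b  [1]=0x46  [2]=0x44  [3]=0x2b

6b 46 44 2b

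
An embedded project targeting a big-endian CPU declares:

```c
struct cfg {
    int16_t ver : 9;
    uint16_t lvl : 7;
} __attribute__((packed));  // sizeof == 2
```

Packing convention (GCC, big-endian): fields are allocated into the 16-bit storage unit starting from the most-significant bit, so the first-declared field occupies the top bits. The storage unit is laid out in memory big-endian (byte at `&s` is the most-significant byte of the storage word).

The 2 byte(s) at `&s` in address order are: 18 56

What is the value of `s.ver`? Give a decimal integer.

[0]=0x18 [1]=0x56 (big-endian) → word 0x1856
ver [7+:9] = (word>>7) & 0x1ff = 48  ←
lvl [0+:7] = (word>>0) & 0x7f = 86
ver signed 9b, MSB=0: value = 48

48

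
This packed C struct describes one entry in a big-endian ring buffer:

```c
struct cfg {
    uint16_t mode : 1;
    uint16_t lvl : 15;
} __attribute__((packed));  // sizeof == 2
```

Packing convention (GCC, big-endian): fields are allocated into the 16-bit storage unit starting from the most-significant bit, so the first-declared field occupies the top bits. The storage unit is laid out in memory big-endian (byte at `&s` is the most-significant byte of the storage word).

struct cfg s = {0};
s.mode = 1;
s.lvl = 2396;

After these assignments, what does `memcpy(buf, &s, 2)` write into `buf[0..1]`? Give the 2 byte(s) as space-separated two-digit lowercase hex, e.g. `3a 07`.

mode (1b) val=1 bits=0x1 at bit 15: 0x8000
lvl (15b) val=2396 bits=0x95c at bit 0: 0x895c
word = 0x895c → big-endian bytes:
  [0]=0x89  [1]=0x5c

89 5c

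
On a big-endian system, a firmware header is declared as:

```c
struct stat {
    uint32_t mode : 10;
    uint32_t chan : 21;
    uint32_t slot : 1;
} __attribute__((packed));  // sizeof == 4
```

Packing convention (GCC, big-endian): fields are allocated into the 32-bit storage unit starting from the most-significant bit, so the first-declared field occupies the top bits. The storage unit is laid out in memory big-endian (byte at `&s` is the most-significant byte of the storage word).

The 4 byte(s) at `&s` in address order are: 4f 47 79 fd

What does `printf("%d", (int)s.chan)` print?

244990

[0]=0x4f [1]=0x47 [2]=0x79 [3]=0xfd (big-endian) → word 0x4f4779fd
mode:10 @ bit 22 → (0x4f4779fd>>22)&0x3ff = 0x13d
chan:21 @ bit 1 → (0x4f4779fd>>1)&0x1fffff = 0x3bcfe  ←
slot:1 @ bit 0 → (0x4f4779fd>>0)&0x1 = 0x1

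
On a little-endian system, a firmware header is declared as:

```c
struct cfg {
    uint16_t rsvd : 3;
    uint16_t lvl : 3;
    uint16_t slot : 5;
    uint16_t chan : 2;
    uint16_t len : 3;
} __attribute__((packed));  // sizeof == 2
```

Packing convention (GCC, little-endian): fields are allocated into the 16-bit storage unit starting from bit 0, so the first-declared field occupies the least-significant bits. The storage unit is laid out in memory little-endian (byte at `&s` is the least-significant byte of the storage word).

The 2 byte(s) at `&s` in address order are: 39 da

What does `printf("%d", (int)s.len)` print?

[0]=0x39 [1]=0xda (little-endian) → word 0xda39
rsvd:3 @ bit 0 → (0xda39>>0)&0x7 = 0x1
lvl:3 @ bit 3 → (0xda39>>3)&0x7 = 0x7
slot:5 @ bit 6 → (0xda39>>6)&0x1f = 0x8
chan:2 @ bit 11 → (0xda39>>11)&0x3 = 0x3
len:3 @ bit 13 → (0xda39>>13)&0x7 = 0x6  ←

6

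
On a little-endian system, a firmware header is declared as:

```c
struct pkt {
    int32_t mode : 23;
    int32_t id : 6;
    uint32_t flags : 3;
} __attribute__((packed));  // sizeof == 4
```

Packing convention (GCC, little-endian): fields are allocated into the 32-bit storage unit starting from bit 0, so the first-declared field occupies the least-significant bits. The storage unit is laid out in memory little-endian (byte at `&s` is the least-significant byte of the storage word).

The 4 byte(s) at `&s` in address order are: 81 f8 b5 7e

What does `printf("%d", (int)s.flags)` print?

3

[0]=0x81 [1]=0xf8 [2]=0xb5 [3]=0x7e (little-endian) → word 0x7eb5f881
mode [0+:23] = (word>>0) & 0x7fffff = 3537025
id [23+:6] = (word>>23) & 0x3f = 61
flags [29+:3] = (word>>29) & 0x7 = 3  ←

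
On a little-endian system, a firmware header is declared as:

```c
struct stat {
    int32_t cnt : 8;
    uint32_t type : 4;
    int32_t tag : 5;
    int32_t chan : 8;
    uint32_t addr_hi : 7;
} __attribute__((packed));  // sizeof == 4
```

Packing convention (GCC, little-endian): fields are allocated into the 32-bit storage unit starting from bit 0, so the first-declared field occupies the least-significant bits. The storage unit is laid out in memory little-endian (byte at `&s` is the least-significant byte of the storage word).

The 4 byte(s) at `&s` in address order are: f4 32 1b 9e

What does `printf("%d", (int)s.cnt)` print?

[0]=0xf4 [1]=0x32 [2]=0x1b [3]=0x9e (little-endian) → word 0x9e1b32f4
cnt:8 @ bit 0 → (0x9e1b32f4>>0)&0xff = 0xf4  ←
type:4 @ bit 8 → (0x9e1b32f4>>8)&0xf = 0x2
tag:5 @ bit 12 → (0x9e1b32f4>>12)&0x1f = 0x13
chan:8 @ bit 17 → (0x9e1b32f4>>17)&0xff = 0xd
addr_hi:7 @ bit 25 → (0x9e1b32f4>>25)&0x7f = 0x4f
cnt signed 8b, MSB=1: 244 - 256 = -12

-12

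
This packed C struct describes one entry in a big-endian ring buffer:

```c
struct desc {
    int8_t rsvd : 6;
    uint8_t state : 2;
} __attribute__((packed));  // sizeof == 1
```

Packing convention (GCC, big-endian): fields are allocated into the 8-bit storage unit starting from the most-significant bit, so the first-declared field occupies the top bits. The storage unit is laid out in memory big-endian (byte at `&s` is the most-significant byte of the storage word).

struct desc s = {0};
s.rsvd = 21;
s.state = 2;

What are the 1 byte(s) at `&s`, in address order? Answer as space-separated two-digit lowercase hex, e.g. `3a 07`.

56

rsvd:6 = 21 → 0x15 << 2 → word 0x54
state:2 = 2 → 0x2 << 0 → word 0x56
word = 0x56 → big-endian bytes:
  [0]=0x56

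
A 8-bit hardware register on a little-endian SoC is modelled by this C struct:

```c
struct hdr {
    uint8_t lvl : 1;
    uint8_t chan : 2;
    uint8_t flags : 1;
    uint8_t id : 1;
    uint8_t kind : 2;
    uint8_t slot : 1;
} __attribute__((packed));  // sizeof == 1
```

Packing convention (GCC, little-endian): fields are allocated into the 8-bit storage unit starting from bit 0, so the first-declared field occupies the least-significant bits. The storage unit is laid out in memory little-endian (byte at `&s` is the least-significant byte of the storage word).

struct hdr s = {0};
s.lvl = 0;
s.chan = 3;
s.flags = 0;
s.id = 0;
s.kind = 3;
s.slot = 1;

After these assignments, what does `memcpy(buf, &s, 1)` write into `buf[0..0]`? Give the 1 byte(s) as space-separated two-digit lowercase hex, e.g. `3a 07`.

e6

lvl (1b) val=0 bits=0x0 at bit 0: 0x00
chan (2b) val=3 bits=0x3 at bit 1: 0x06
flags (1b) val=0 bits=0x0 at bit 3: 0x06
id (1b) val=0 bits=0x0 at bit 4: 0x06
kind (2b) val=3 bits=0x3 at bit 5: 0x66
slot (1b) val=1 bits=0x1 at bit 7: 0xe6
word = 0xe6 → little-endian bytes:
  [0]=0xe6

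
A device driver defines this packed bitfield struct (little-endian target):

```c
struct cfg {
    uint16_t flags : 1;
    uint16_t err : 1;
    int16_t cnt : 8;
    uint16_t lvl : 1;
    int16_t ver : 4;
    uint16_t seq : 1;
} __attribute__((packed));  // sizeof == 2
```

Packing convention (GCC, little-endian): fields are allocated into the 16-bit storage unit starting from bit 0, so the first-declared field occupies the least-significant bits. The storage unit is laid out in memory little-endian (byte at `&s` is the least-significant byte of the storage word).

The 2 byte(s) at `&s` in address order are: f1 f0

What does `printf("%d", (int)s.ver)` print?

-2

[0]=0xf1 [1]=0xf0 (little-endian) → word 0xf0f1
flags [0+:1] = (word>>0) & 0x1 = 1
err [1+:1] = (word>>1) & 0x1 = 0
cnt [2+:8] = (word>>2) & 0xff = 60
lvl [10+:1] = (word>>10) & 0x1 = 0
ver [11+:4] = (word>>11) & 0xf = 14  ←
seq [15+:1] = (word>>15) & 0x1 = 1
ver signed 4b, MSB=1: 14 - 16 = -2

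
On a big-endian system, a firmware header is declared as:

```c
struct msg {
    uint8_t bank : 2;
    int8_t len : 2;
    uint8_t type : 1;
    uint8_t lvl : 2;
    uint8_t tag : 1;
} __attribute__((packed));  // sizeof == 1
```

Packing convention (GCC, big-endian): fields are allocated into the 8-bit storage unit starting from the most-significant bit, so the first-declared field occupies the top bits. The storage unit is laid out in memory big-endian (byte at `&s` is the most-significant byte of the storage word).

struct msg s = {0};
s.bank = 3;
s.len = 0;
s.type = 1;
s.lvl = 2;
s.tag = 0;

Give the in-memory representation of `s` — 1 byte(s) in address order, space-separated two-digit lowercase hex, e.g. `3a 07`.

cc

bank:2 = 3 → 0x3 << 6 → word 0xc0
len:2 = 0 → 0x0 << 4 → word 0xc0
type:1 = 1 → 0x1 << 3 → word 0xc8
lvl:2 = 2 → 0x2 << 1 → word 0xcc
tag:1 = 0 → 0x0 << 0 → word 0xcc
word = 0xcc → big-endian bytes:
  [0]=0xcc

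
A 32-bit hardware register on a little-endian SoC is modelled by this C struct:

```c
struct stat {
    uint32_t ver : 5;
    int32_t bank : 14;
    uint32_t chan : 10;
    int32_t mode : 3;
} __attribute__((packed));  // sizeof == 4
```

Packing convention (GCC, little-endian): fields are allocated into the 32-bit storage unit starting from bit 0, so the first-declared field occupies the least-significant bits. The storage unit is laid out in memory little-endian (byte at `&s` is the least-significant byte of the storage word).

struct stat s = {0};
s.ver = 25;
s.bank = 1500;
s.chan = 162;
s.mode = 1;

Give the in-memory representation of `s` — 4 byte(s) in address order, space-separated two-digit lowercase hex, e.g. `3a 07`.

ver:5 = 25 → 0x19 << 0 → word 0x00000019
bank:14 = 1500 → 0x5dc << 5 → word 0x0000bb99
chan:10 = 162 → 0xa2 << 19 → word 0x0510bb99
mode:3 = 1 → 0x1 << 29 → word 0x2510bb99
word = 0x2510bb99 → little-endian bytes:
  [0]=0x99  [1]=0xbb  [2]=0x10  [3]=0x25

99 bb 10 25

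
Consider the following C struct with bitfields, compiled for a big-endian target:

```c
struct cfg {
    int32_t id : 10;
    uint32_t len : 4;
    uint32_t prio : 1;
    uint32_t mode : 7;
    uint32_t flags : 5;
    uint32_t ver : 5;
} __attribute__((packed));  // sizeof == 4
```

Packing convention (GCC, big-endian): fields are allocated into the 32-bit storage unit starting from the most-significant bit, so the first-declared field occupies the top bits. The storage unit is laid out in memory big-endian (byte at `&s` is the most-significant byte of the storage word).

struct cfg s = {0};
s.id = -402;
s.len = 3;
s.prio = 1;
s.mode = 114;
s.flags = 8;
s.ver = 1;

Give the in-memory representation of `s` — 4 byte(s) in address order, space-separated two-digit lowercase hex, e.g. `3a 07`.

id:10 = -402 → 0x26e << 22 → word 0x9b800000
len:4 = 3 → 0x3 << 18 → word 0x9b8c0000
prio:1 = 1 → 0x1 << 17 → word 0x9b8e0000
mode:7 = 114 → 0x72 << 10 → word 0x9b8fc800
flags:5 = 8 → 0x8 << 5 → word 0x9b8fc900
ver:5 = 1 → 0x1 << 0 → word 0x9b8fc901
word = 0x9b8fc901 → big-endian bytes:
  [0]=0x9b  [1]=0x8f  [2]=0xc9  [3]=0x01

9b 8f c9 01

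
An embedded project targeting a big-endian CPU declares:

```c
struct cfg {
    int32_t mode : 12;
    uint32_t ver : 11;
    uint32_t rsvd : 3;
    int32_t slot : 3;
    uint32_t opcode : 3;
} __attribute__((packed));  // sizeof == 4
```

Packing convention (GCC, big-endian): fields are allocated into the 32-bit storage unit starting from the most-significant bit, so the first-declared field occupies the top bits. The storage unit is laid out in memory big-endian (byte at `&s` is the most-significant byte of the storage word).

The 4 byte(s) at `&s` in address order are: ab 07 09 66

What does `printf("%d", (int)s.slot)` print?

[0]=0xab [1]=0x07 [2]=0x09 [3]=0x66 (big-endian) → word 0xab070966
mode:12 @ bit 20 → (0xab070966>>20)&0xfff = 0xab0
ver:11 @ bit 9 → (0xab070966>>9)&0x7ff = 0x384
rsvd:3 @ bit 6 → (0xab070966>>6)&0x7 = 0x5
slot:3 @ bit 3 → (0xab070966>>3)&0x7 = 0x4  ←
opcode:3 @ bit 0 → (0xab070966>>0)&0x7 = 0x6
slot signed 3b, MSB=1: 4 - 8 = -4

-4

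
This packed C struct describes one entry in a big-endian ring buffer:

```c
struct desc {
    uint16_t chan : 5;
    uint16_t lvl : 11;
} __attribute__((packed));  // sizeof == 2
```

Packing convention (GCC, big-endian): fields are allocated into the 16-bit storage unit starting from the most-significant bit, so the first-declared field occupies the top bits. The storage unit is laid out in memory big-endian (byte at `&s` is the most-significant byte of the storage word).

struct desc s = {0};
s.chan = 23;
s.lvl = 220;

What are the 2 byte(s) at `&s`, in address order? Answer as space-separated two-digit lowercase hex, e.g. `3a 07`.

[11+:5] chan=23 & 0x1f = 0x17; word=0xb800
[0+:11] lvl=220 & 0x7ff = 0xdc; word=0xb8dc
word = 0xb8dc → big-endian bytes:
  [0]=0xb8  [1]=0xdc

b8 dc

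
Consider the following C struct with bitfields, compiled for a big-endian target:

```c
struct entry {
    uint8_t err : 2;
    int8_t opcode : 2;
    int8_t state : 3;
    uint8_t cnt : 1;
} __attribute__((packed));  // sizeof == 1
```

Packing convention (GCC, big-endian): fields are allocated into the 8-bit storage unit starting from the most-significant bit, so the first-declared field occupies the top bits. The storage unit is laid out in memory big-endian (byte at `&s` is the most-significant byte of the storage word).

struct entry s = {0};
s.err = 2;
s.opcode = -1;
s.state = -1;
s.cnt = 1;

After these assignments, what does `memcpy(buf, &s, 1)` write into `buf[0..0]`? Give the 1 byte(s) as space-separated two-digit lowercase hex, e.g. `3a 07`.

bf

err:2 = 2 → 0x2 << 6 → word 0x80
opcode:2 = -1 → 0x3 << 4 → word 0xb0
state:3 = -1 → 0x7 << 1 → word 0xbe
cnt:1 = 1 → 0x1 << 0 → word 0xbf
word = 0xbf → big-endian bytes:
  [0]=0xbf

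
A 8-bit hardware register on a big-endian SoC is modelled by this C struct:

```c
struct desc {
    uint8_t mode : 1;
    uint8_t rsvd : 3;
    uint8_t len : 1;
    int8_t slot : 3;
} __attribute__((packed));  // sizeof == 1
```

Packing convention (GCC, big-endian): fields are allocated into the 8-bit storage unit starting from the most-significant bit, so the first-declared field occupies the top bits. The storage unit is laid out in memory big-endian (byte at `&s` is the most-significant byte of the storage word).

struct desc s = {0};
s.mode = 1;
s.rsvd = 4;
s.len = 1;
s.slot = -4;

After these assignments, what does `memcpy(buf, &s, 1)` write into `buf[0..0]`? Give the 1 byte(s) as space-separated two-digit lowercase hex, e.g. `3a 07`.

[7+:1] mode=1 & 0x1 = 0x1; word=0x80
[4+:3] rsvd=4 & 0x7 = 0x4; word=0xc0
[3+:1] len=1 & 0x1 = 0x1; word=0xc8
[0+:3] slot=-4 & 0x7 = 0x4; word=0xcc
word = 0xcc → big-endian bytes:
  [0]=0xcc

cc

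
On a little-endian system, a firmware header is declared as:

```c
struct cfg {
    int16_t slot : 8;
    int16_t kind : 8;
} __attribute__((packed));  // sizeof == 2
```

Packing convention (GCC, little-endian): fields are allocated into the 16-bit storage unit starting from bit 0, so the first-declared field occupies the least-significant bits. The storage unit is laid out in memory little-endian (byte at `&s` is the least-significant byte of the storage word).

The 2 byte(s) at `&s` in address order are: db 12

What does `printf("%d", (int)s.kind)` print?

[0]=0xdb [1]=0x12 (little-endian) → word 0x12db
slot:8 @ bit 0 → (0x12db>>0)&0xff = 0xdb
kind:8 @ bit 8 → (0x12db>>8)&0xff = 0x12  ←
kind signed 8b, MSB=0: value = 18

18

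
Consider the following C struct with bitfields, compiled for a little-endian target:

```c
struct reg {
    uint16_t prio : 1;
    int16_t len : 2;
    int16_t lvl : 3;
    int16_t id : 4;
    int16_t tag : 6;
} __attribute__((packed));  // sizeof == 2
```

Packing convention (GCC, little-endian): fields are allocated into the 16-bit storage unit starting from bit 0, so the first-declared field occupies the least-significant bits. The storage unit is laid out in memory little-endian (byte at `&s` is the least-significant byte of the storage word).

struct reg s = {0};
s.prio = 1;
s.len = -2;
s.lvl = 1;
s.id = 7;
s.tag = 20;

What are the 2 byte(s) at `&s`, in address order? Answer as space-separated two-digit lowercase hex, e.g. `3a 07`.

cd 51

prio:1 = 1 → 0x1 << 0 → word 0x0001
len:2 = -2 → 0x2 << 1 → word 0x0005
lvl:3 = 1 → 0x1 << 3 → word 0x000d
id:4 = 7 → 0x7 << 6 → word 0x01cd
tag:6 = 20 → 0x14 << 10 → word 0x51cd
word = 0x51cd → little-endian bytes:
  [0]=0xcd  [1]=0x51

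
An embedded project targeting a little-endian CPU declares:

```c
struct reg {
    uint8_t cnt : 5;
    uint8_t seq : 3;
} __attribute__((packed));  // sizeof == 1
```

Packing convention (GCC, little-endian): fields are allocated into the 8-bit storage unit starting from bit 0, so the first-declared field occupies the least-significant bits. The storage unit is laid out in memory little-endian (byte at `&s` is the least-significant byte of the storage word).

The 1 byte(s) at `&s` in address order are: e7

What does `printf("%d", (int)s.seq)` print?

7

[0]=0xe7 (little-endian) → word 0xe7
cnt:5 @ bit 0 → (0xe7>>0)&0x1f = 0x7
seq:3 @ bit 5 → (0xe7>>5)&0x7 = 0x7  ←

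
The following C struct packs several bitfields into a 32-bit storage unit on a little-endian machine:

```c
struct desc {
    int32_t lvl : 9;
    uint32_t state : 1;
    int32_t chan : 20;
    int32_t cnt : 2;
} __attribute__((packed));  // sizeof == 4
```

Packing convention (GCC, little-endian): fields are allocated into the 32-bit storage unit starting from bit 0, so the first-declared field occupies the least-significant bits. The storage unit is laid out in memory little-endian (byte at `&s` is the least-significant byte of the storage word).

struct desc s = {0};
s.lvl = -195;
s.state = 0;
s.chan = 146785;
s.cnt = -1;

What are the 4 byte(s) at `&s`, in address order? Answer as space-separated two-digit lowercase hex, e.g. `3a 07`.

3d 85 f5 c8

lvl:9 = -195 → 0x13d << 0 → word 0x0000013d
state:1 = 0 → 0x0 << 9 → word 0x0000013d
chan:20 = 146785 → 0x23d61 << 10 → word 0x08f5853d
cnt:2 = -1 → 0x3 << 30 → word 0xc8f5853d
word = 0xc8f5853d → little-endian bytes:
  [0]=0x3d  [1]=0x85  [2]=0xf5  [3]=0xc8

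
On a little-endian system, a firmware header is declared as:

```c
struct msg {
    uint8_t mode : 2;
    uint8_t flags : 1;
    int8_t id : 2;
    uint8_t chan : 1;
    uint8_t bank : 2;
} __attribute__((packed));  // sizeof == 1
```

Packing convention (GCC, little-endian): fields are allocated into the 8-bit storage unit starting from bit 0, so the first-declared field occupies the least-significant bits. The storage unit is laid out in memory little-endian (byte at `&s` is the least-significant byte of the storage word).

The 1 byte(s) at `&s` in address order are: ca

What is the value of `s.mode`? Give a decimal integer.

[0]=0xca (little-endian) → word 0xca
mode [0+:2] = (word>>0) & 0x3 = 2  ←
flags [2+:1] = (word>>2) & 0x1 = 0
id [3+:2] = (word>>3) & 0x3 = 1
chan [5+:1] = (word>>5) & 0x1 = 0
bank [6+:2] = (word>>6) & 0x3 = 3

2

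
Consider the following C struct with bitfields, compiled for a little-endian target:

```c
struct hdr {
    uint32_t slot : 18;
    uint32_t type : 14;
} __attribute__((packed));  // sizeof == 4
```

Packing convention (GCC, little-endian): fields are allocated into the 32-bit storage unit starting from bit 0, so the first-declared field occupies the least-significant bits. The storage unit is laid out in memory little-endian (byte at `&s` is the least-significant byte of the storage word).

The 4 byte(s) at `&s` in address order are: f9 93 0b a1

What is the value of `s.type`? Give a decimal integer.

10306

[0]=0xf9 [1]=0x93 [2]=0x0b [3]=0xa1 (little-endian) → word 0xa10b93f9
slot [0+:18] = (word>>0) & 0x3ffff = 234489
type [18+:14] = (word>>18) & 0x3fff = 10306  ←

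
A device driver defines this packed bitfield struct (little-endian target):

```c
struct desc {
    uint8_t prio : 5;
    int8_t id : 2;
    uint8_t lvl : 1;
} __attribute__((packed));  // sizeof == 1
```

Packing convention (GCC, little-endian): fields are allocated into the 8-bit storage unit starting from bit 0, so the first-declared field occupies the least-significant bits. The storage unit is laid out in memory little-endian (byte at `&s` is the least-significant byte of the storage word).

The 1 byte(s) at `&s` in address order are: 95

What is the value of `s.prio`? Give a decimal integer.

21

[0]=0x95 (little-endian) → word 0x95
prio [0+:5] = (word>>0) & 0x1f = 21  ←
id [5+:2] = (word>>5) & 0x3 = 0
lvl [7+:1] = (word>>7) & 0x1 = 1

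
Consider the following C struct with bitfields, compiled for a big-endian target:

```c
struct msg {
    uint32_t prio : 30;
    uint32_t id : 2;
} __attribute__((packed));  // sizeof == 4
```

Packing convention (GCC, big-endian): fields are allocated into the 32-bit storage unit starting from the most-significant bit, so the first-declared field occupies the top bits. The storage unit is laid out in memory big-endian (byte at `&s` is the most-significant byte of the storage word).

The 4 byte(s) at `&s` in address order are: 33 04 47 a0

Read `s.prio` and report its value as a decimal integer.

213979624

[0]=0x33 [1]=0x04 [2]=0x47 [3]=0xa0 (big-endian) → word 0x330447a0
prio:30 @ bit 2 → (0x330447a0>>2)&0x3fffffff = 0xcc111e8  ←
id:2 @ bit 0 → (0x330447a0>>0)&0x3 = 0x0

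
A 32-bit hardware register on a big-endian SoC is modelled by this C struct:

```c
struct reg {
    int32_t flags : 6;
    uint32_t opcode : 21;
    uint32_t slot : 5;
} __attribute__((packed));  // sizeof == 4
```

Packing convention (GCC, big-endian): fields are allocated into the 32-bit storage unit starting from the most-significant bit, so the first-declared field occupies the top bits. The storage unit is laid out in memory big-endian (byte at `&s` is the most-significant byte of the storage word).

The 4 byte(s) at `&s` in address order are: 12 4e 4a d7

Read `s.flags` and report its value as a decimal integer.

4

[0]=0x12 [1]=0x4e [2]=0x4a [3]=0xd7 (big-endian) → word 0x124e4ad7
flags:6 @ bit 26 → (0x124e4ad7>>26)&0x3f = 0x4  ←
opcode:21 @ bit 5 → (0x124e4ad7>>5)&0x1fffff = 0x127256
slot:5 @ bit 0 → (0x124e4ad7>>0)&0x1f = 0x17
flags signed 6b, MSB=0: value = 4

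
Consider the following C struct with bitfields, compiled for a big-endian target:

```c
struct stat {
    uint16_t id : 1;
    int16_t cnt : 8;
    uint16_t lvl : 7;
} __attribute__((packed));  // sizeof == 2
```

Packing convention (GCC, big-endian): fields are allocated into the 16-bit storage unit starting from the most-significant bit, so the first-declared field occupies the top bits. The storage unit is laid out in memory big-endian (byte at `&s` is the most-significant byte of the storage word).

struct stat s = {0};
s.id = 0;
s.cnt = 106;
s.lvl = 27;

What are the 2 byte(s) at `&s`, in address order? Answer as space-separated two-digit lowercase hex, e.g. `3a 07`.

[15+:1] id=0 & 0x1 = 0x0; word=0x0000
[7+:8] cnt=106 & 0xff = 0x6a; word=0x3500
[0+:7] lvl=27 & 0x7f = 0x1b; word=0x351b
word = 0x351b → big-endian bytes:
  [0]=0x35  [1]=0x1b

35 1b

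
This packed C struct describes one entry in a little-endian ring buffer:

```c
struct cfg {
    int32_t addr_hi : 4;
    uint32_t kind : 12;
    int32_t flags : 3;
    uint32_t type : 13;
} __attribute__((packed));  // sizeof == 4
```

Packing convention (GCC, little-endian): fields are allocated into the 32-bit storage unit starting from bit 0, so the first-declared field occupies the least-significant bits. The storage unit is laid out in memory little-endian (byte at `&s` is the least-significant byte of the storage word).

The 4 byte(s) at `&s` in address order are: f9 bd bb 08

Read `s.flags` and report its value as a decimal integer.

[0]=0xf9 [1]=0xbd [2]=0xbb [3]=0x08 (little-endian) → word 0x08bbbdf9
addr_hi:4 @ bit 0 → (0x08bbbdf9>>0)&0xf = 0x9
kind:12 @ bit 4 → (0x08bbbdf9>>4)&0xfff = 0xbdf
flags:3 @ bit 16 → (0x08bbbdf9>>16)&0x7 = 0x3  ←
type:13 @ bit 19 → (0x08bbbdf9>>19)&0x1fff = 0x117
flags signed 3b, MSB=0: value = 3

3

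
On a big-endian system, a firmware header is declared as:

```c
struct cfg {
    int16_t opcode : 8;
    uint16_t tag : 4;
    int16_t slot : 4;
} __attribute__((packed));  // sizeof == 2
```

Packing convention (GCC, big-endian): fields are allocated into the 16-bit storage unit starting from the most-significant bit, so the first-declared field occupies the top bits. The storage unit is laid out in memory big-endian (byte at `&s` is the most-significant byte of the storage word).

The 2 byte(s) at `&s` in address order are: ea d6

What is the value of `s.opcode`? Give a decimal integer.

-22

[0]=0xea [1]=0xd6 (big-endian) → word 0xead6
opcode:8 @ bit 8 → (0xead6>>8)&0xff = 0xea  ←
tag:4 @ bit 4 → (0xead6>>4)&0xf = 0xd
slot:4 @ bit 0 → (0xead6>>0)&0xf = 0x6
opcode signed 8b, MSB=1: 234 - 256 = -22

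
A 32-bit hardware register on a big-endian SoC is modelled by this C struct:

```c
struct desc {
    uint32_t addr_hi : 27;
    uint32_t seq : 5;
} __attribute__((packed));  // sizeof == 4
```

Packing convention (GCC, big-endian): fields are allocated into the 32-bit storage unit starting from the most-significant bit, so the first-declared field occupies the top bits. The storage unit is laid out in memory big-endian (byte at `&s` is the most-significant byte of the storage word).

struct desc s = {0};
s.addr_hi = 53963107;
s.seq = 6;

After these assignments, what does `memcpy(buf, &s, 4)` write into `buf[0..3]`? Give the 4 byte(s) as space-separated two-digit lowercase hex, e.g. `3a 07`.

66 ed 2c 66

addr_hi:27 = 53963107 → 0x3376963 << 5 → word 0x66ed2c60
seq:5 = 6 → 0x6 << 0 → word 0x66ed2c66
word = 0x66ed2c66 → big-endian bytes:
  [0]=0x66  [1]=0xed  [2]=0x2c  [3]=0x66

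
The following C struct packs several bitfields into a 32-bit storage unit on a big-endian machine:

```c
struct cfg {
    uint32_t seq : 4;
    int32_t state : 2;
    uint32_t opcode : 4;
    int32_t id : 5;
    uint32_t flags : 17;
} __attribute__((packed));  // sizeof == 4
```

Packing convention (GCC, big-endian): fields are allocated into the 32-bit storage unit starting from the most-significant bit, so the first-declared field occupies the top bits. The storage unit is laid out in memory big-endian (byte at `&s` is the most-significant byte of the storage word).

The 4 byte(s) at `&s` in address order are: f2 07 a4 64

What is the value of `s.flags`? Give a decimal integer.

107620

[0]=0xf2 [1]=0x07 [2]=0xa4 [3]=0x64 (big-endian) → word 0xf207a464
seq:4 @ bit 28 → (0xf207a464>>28)&0xf = 0xf
state:2 @ bit 26 → (0xf207a464>>26)&0x3 = 0x0
opcode:4 @ bit 22 → (0xf207a464>>22)&0xf = 0x8
id:5 @ bit 17 → (0xf207a464>>17)&0x1f = 0x3
flags:17 @ bit 0 → (0xf207a464>>0)&0x1ffff = 0x1a464  ←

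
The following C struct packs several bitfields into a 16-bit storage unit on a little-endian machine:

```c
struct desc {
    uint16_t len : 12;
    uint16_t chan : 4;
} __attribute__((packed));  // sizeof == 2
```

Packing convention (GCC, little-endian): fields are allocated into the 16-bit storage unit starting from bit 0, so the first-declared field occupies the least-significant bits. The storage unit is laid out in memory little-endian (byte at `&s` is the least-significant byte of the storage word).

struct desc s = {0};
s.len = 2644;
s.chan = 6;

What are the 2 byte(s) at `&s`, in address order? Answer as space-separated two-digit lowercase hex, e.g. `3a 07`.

54 6a

len:12 = 2644 → 0xa54 << 0 → word 0x0a54
chan:4 = 6 → 0x6 << 12 → word 0x6a54
word = 0x6a54 → little-endian bytes:
  [0]=0x54  [1]=0x6a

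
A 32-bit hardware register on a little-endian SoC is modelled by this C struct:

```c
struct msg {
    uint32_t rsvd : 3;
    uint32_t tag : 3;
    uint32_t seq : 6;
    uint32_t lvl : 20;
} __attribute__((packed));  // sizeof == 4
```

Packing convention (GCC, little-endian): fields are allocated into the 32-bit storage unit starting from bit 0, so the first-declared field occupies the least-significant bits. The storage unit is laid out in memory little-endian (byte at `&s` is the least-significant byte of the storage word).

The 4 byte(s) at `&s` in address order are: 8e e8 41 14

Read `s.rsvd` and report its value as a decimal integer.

[0]=0x8e [1]=0xe8 [2]=0x41 [3]=0x14 (little-endian) → word 0x1441e88e
rsvd:3 @ bit 0 → (0x1441e88e>>0)&0x7 = 0x6  ←
tag:3 @ bit 3 → (0x1441e88e>>3)&0x7 = 0x1
seq:6 @ bit 6 → (0x1441e88e>>6)&0x3f = 0x22
lvl:20 @ bit 12 → (0x1441e88e>>12)&0xfffff = 0x1441e

6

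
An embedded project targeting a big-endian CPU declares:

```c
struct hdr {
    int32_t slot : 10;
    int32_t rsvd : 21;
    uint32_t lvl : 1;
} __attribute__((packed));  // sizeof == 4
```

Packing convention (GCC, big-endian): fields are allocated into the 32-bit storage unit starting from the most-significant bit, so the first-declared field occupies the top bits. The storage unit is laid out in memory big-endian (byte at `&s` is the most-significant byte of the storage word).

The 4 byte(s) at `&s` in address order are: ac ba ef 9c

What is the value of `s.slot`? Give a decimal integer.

[0]=0xac [1]=0xba [2]=0xef [3]=0x9c (big-endian) → word 0xacbaef9c
slot:10 @ bit 22 → (0xacbaef9c>>22)&0x3ff = 0x2b2  ←
rsvd:21 @ bit 1 → (0xacbaef9c>>1)&0x1fffff = 0x1d77ce
lvl:1 @ bit 0 → (0xacbaef9c>>0)&0x1 = 0x0
slot signed 10b, MSB=1: 690 - 1024 = -334

-334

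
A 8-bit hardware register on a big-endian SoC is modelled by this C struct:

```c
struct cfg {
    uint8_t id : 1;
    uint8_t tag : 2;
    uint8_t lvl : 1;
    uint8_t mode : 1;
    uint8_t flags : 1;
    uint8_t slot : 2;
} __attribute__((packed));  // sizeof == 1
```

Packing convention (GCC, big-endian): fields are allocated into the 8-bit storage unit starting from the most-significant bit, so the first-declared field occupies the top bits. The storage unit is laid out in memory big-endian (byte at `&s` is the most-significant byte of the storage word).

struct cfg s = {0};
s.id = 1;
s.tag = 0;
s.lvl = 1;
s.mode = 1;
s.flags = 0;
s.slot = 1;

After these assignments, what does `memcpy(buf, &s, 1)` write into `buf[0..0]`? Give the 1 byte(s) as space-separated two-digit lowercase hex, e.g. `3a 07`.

99

id (1b) val=1 bits=0x1 at bit 7: 0x80
tag (2b) val=0 bits=0x0 at bit 5: 0x80
lvl (1b) val=1 bits=0x1 at bit 4: 0x90
mode (1b) val=1 bits=0x1 at bit 3: 0x98
flags (1b) val=0 bits=0x0 at bit 2: 0x98
slot (2b) val=1 bits=0x1 at bit 0: 0x99
word = 0x99 → big-endian bytes:
  [0]=0x99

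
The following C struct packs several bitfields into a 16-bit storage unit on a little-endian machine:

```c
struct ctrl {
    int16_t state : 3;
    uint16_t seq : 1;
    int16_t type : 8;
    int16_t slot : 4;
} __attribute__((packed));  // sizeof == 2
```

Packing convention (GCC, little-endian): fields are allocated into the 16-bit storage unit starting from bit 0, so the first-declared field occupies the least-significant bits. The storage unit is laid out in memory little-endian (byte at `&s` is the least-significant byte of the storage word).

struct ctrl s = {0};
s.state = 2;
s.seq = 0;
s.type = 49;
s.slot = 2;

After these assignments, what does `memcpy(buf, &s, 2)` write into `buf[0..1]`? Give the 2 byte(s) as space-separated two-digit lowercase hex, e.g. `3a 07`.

12 23

state:3 = 2 → 0x2 << 0 → word 0x0002
seq:1 = 0 → 0x0 << 3 → word 0x0002
type:8 = 49 → 0x31 << 4 → word 0x0312
slot:4 = 2 → 0x2 << 12 → word 0x2312
word = 0x2312 → little-endian bytes:
  [0]=0x12  [1]=0x23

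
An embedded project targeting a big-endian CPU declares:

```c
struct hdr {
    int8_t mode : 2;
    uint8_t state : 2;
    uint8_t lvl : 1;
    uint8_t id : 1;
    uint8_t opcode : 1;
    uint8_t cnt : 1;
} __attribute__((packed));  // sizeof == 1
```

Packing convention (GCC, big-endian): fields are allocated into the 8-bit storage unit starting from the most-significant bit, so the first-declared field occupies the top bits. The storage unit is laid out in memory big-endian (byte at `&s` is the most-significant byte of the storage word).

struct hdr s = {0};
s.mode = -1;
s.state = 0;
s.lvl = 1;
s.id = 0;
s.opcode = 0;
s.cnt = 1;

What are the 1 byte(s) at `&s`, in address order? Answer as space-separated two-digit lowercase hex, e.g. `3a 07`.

mode:2 = -1 → 0x3 << 6 → word 0xc0
state:2 = 0 → 0x0 << 4 → word 0xc0
lvl:1 = 1 → 0x1 << 3 → word 0xc8
id:1 = 0 → 0x0 << 2 → word 0xc8
opcode:1 = 0 → 0x0 << 1 → word 0xc8
cnt:1 = 1 → 0x1 << 0 → word 0xc9
word = 0xc9 → big-endian bytes:
  [0]=0xc9

c9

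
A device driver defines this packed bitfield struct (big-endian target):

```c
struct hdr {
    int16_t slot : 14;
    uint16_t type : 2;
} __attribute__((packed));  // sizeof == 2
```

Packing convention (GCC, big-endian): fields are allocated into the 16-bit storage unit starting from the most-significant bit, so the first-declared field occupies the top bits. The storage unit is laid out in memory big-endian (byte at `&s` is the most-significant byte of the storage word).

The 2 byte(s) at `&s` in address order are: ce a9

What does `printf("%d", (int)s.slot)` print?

-3158

[0]=0xce [1]=0xa9 (big-endian) → word 0xcea9
slot:14 @ bit 2 → (0xcea9>>2)&0x3fff = 0x33aa  ←
type:2 @ bit 0 → (0xcea9>>0)&0x3 = 0x1
slot signed 14b, MSB=1: 13226 - 16384 = -3158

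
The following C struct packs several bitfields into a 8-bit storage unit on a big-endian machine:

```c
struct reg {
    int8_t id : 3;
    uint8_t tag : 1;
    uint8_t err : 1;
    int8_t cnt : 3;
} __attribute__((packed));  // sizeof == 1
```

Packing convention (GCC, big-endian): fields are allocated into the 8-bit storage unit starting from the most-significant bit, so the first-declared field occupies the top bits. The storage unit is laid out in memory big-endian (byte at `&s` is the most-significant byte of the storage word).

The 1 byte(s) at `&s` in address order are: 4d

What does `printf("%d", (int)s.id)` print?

[0]=0x4d (big-endian) → word 0x4d
id [5+:3] = (word>>5) & 0x7 = 2  ←
tag [4+:1] = (word>>4) & 0x1 = 0
err [3+:1] = (word>>3) & 0x1 = 1
cnt [0+:3] = (word>>0) & 0x7 = 5
id signed 3b, MSB=0: value = 2

2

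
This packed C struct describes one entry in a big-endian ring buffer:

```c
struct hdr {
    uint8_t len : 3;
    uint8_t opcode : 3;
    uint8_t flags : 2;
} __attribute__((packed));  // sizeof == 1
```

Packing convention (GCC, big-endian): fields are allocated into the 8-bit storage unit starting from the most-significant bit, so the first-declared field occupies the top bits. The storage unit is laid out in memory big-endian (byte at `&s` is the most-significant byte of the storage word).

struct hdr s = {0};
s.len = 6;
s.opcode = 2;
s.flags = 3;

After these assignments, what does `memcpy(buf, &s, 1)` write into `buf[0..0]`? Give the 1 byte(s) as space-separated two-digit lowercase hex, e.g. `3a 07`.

cb

len (3b) val=6 bits=0x6 at bit 5: 0xc0
opcode (3b) val=2 bits=0x2 at bit 2: 0xc8
flags (2b) val=3 bits=0x3 at bit 0: 0xcb
word = 0xcb → big-endian bytes:
  [0]=0xcb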